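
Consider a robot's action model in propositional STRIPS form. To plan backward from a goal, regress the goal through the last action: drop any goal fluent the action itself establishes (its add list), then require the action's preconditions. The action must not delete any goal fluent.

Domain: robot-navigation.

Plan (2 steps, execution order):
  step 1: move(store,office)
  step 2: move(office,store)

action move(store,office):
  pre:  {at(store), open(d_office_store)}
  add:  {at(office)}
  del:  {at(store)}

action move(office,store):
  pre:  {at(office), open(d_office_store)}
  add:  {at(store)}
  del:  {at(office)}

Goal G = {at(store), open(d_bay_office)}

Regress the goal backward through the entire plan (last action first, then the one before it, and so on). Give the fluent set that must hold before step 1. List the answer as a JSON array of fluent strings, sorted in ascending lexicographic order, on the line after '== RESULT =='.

Regress step by step:
  through step 2 (move(office,store)): drop {at(store)}, keep {open(d_bay_office)}, require {at(office), open(d_office_store)}
    → {at(office), open(d_bay_office), open(d_office_store)}
  through step 1 (move(store,office)): drop {at(office)}, keep {open(d_bay_office), open(d_office_store)}, require {at(store), open(d_office_store)}
    → {at(store), open(d_bay_office), open(d_office_store)}

== RESULT ==
["at(store)", "open(d_bay_office)", "open(d_office_store)"]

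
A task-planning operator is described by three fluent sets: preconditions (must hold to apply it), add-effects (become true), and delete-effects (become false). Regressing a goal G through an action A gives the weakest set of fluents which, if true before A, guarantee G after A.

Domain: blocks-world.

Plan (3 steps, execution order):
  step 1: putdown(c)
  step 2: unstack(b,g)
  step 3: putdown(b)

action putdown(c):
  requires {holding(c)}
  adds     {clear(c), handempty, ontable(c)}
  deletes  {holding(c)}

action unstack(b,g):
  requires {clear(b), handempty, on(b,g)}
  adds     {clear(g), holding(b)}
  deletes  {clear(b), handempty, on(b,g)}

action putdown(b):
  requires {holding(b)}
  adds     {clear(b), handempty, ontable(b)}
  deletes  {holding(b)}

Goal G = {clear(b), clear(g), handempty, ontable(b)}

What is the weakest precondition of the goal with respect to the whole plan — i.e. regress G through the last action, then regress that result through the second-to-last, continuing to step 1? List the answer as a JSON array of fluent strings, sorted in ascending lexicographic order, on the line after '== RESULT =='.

Work backward from the goal:
  through step 3 (putdown(b)): drop {clear(b), handempty, ontable(b)}, keep {clear(g)}, require {holding(b)}
    → {clear(g), holding(b)}
  through step 2 (unstack(b,g)): drop {clear(g), holding(b)}, keep {}, require {clear(b), handempty, on(b,g)}
    → {clear(b), handempty, on(b,g)}
  through step 1 (putdown(c)): drop {handempty}, keep {clear(b), on(b,g)}, require {holding(c)}
    → {clear(b), holding(c), on(b,g)}

== RESULT ==
["clear(b)", "holding(c)", "on(b,g)"]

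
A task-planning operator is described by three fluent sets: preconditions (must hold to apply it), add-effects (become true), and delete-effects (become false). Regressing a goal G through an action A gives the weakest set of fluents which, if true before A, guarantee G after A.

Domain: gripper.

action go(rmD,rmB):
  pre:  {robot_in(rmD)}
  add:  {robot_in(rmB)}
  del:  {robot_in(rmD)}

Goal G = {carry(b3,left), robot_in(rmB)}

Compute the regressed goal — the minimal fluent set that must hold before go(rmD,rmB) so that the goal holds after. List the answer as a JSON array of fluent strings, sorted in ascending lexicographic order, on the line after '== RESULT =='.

Regress:
  G ∩ del = {}  (empty — regression defined)
  G \ add = {carry(b3,left), robot_in(rmB)} \ {robot_in(rmB)} = {carry(b3,left)}
  ∪ pre   = {carry(b3,left)} ∪ {robot_in(rmD)}
          = {carry(b3,left), robot_in(rmD)}

== RESULT ==
["carry(b3,left)", "robot_in(rmD)"]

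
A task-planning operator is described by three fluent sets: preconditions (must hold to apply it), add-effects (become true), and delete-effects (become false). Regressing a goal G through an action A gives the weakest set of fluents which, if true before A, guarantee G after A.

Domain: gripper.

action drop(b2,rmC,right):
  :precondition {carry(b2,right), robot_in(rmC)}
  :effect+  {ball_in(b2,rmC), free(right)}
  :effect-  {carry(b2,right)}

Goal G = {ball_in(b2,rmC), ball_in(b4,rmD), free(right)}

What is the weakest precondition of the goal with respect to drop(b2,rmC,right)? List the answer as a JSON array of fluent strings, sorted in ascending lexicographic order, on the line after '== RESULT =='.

Compute (G \ add) ∪ pre:
  G ∩ del = {}  (empty — regression defined)
  G \ add = {ball_in(b2,rmC), ball_in(b4,rmD), free(right)} \ {ball_in(b2,rmC), free(right)} = {ball_in(b4,rmD)}
  ∪ pre   = {ball_in(b4,rmD)} ∪ {carry(b2,right), robot_in(rmC)}
          = {ball_in(b4,rmD), carry(b2,right), robot_in(rmC)}

== RESULT ==
["ball_in(b4,rmD)", "carry(b2,right)", "robot_in(rmC)"]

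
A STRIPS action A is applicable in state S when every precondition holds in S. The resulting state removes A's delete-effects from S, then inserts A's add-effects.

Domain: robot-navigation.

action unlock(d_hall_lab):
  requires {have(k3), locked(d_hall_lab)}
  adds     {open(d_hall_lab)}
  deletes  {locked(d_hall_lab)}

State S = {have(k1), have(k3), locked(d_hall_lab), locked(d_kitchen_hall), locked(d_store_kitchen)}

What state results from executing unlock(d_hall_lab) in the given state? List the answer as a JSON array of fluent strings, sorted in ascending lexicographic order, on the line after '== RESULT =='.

Progress:
  pre ⊆ S: {have(k3), locked(d_hall_lab)} ⊆ S  — applicable
  S \ del = {have(k1), have(k3), locked(d_kitchen_hall), locked(d_store_kitchen)}
  ∪ add   = {have(k1), have(k3), locked(d_kitchen_hall), locked(d_store_kitchen), open(d_hall_lab)}

== RESULT ==
["have(k1)", "have(k3)", "locked(d_kitchen_hall)", "locked(d_store_kitchen)", "open(d_hall_lab)"]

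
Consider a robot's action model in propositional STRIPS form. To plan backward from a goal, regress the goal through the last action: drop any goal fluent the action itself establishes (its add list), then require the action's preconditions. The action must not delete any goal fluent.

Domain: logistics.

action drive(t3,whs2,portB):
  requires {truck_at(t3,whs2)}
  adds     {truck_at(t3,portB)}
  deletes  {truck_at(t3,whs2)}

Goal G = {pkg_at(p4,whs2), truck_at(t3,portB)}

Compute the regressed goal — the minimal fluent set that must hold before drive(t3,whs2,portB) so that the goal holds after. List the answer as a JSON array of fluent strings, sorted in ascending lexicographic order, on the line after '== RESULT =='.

Regress:
  G ∩ del = {}  (empty — regression defined)
  G \ add = {pkg_at(p4,whs2), truck_at(t3,portB)} \ {truck_at(t3,portB)} = {pkg_at(p4,whs2)}
  ∪ pre   = {pkg_at(p4,whs2)} ∪ {truck_at(t3,whs2)}
          = {pkg_at(p4,whs2), truck_at(t3,whs2)}

== RESULT ==
["pkg_at(p4,whs2)", "truck_at(t3,whs2)"]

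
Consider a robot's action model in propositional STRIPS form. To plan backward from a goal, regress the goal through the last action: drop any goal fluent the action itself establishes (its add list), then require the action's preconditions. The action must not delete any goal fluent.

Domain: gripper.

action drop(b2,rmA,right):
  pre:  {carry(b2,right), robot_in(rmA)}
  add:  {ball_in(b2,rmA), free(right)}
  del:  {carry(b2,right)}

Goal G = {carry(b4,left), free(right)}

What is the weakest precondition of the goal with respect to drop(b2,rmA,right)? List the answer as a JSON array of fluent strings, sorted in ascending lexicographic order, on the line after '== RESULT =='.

Regress:
  G ∩ del = {}  (empty — regression defined)
  G \ add = {carry(b4,left), free(right)} \ {ball_in(b2,rmA), free(right)} = {carry(b4,left)}
  ∪ pre   = {carry(b4,left)} ∪ {carry(b2,right), robot_in(rmA)}
          = {carry(b2,right), carry(b4,left), robot_in(rmA)}

== RESULT ==
["carry(b2,right)", "carry(b4,left)", "robot_in(rmA)"]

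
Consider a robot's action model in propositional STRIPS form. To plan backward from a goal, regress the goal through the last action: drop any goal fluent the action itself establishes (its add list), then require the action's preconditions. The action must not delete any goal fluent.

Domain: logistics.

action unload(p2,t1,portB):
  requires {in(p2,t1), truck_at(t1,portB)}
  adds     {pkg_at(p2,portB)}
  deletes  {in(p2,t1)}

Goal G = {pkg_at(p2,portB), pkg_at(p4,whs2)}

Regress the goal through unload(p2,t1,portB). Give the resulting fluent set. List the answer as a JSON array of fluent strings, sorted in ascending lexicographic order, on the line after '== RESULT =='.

Regress:
  G ∩ del = {}  (empty — regression defined)
  G \ add = {pkg_at(p2,portB), pkg_at(p4,whs2)} \ {pkg_at(p2,portB)} = {pkg_at(p4,whs2)}
  ∪ pre   = {pkg_at(p4,whs2)} ∪ {in(p2,t1), truck_at(t1,portB)}
          = {in(p2,t1), pkg_at(p4,whs2), truck_at(t1,portB)}

== RESULT ==
["in(p2,t1)", "pkg_at(p4,whs2)", "truck_at(t1,portB)"]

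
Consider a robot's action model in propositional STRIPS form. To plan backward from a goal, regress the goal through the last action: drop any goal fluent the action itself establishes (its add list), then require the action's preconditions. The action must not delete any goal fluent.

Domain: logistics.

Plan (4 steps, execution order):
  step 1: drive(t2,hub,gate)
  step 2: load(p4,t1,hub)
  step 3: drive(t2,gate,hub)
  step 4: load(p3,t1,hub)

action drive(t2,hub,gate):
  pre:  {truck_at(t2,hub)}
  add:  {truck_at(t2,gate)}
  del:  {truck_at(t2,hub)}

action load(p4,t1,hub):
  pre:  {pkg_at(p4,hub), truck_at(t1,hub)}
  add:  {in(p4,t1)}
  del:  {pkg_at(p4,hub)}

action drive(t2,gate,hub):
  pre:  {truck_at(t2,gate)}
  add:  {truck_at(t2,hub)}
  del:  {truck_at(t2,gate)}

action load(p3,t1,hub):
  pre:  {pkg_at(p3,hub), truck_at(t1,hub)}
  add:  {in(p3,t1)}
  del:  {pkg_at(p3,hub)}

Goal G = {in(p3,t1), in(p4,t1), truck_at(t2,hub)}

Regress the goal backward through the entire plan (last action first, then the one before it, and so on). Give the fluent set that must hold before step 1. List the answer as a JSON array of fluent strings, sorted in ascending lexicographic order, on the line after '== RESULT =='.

Regress step by step:
  through step 4 (load(p3,t1,hub)): drop {in(p3,t1)}, keep {in(p4,t1), truck_at(t2,hub)}, require {pkg_at(p3,hub), truck_at(t1,hub)}
    → {in(p4,t1), pkg_at(p3,hub), truck_at(t1,hub), truck_at(t2,hub)}
  through step 3 (drive(t2,gate,hub)): drop {truck_at(t2,hub)}, keep {in(p4,t1), pkg_at(p3,hub), truck_at(t1,hub)}, require {truck_at(t2,gate)}
    → {in(p4,t1), pkg_at(p3,hub), truck_at(t1,hub), truck_at(t2,gate)}
  through step 2 (load(p4,t1,hub)): drop {in(p4,t1)}, keep {pkg_at(p3,hub), truck_at(t1,hub), truck_at(t2,gate)}, require {pkg_at(p4,hub), truck_at(t1,hub)}
    → {pkg_at(p3,hub), pkg_at(p4,hub), truck_at(t1,hub), truck_at(t2,gate)}
  through step 1 (drive(t2,hub,gate)): drop {truck_at(t2,gate)}, keep {pkg_at(p3,hub), pkg_at(p4,hub), truck_at(t1,hub)}, require {truck_at(t2,hub)}
    → {pkg_at(p3,hub), pkg_at(p4,hub), truck_at(t1,hub), truck_at(t2,hub)}

== RESULT ==
["pkg_at(p3,hub)", "pkg_at(p4,hub)", "truck_at(t1,hub)", "truck_at(t2,hub)"]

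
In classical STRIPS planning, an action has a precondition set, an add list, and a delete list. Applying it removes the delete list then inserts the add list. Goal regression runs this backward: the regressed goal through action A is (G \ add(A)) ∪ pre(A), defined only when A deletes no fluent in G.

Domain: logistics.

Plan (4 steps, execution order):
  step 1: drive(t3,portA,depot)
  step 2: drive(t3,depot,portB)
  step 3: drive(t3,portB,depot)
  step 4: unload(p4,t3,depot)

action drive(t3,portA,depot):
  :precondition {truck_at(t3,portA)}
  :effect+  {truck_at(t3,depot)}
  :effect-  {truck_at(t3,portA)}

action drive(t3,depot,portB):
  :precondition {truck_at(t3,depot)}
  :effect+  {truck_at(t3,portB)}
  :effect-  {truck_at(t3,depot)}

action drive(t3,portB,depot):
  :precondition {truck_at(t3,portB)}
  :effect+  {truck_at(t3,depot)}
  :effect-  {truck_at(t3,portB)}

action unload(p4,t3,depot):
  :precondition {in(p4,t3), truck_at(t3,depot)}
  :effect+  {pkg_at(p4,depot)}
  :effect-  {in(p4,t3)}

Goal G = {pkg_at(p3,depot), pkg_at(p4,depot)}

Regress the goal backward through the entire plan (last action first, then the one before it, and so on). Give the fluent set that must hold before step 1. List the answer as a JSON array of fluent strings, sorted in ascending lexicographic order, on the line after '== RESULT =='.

Work backward from the goal:
  through step 4 (unload(p4,t3,depot)): drop {pkg_at(p4,depot)}, keep {pkg_at(p3,depot)}, require {in(p4,t3), truck_at(t3,depot)}
    → {in(p4,t3), pkg_at(p3,depot), truck_at(t3,depot)}
  through step 3 (drive(t3,portB,depot)): drop {truck_at(t3,depot)}, keep {in(p4,t3), pkg_at(p3,depot)}, require {truck_at(t3,portB)}
    → {in(p4,t3), pkg_at(p3,depot), truck_at(t3,portB)}
  through step 2 (drive(t3,depot,portB)): drop {truck_at(t3,portB)}, keep {in(p4,t3), pkg_at(p3,depot)}, require {truck_at(t3,depot)}
    → {in(p4,t3), pkg_at(p3,depot), truck_at(t3,depot)}
  through step 1 (drive(t3,portA,depot)): drop {truck_at(t3,depot)}, keep {in(p4,t3), pkg_at(p3,depot)}, require {truck_at(t3,portA)}
    → {in(p4,t3), pkg_at(p3,depot), truck_at(t3,portA)}

== RESULT ==
["in(p4,t3)", "pkg_at(p3,depot)", "truck_at(t3,portA)"]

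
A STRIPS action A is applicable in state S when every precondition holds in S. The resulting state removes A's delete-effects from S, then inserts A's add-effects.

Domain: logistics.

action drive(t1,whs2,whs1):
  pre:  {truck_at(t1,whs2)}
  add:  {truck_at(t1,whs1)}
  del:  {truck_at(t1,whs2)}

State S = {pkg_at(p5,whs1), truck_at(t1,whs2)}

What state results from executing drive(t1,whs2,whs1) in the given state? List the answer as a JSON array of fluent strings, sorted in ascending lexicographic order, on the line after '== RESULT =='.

Progress:
  pre ⊆ S: {truck_at(t1,whs2)} ⊆ S  — applicable
  S \ del = {pkg_at(p5,whs1)}
  ∪ add   = {pkg_at(p5,whs1), truck_at(t1,whs1)}

== RESULT ==
["pkg_at(p5,whs1)", "truck_at(t1,whs1)"]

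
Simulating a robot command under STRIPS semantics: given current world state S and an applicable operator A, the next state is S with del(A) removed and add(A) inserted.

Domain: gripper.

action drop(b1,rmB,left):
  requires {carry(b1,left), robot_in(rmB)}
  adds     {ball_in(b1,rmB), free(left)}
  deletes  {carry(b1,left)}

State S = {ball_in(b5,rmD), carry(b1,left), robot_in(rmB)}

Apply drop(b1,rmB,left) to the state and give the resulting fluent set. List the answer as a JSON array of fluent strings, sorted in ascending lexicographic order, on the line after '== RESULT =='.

Progress:
  pre ⊆ S: {carry(b1,left), robot_in(rmB)} ⊆ S  — applicable
  S \ del = {ball_in(b5,rmD), robot_in(rmB)}
  ∪ add   = {ball_in(b1,rmB), ball_in(b5,rmD), free(left), robot_in(rmB)}

== RESULT ==
["ball_in(b1,rmB)", "ball_in(b5,rmD)", "free(left)", "robot_in(rmB)"]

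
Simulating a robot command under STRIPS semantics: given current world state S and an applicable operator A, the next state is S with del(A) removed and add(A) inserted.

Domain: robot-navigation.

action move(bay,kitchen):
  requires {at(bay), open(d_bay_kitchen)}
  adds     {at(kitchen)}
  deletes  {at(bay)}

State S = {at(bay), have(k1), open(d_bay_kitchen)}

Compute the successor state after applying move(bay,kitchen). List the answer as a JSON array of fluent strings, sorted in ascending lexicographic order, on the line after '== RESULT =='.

Progress:
  pre ⊆ S: {at(bay), open(d_bay_kitchen)} ⊆ S  — applicable
  S \ del = {have(k1), open(d_bay_kitchen)}
  ∪ add   = {at(kitchen), have(k1), open(d_bay_kitchen)}

== RESULT ==
["at(kitchen)", "have(k1)", "open(d_bay_kitchen)"]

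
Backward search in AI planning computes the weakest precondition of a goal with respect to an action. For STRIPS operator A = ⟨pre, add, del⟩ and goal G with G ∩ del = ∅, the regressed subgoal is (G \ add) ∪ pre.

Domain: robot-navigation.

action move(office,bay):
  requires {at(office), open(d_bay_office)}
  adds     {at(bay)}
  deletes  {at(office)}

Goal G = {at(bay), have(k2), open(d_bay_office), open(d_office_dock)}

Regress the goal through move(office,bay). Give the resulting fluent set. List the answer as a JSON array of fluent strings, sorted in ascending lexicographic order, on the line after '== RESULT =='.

Regress:
  G ∩ del = {}  (empty — regression defined)
  G \ add = {at(bay), have(k2), open(d_bay_office), open(d_office_dock)} \ {at(bay)} = {have(k2), open(d_bay_office), open(d_office_dock)}
  ∪ pre   = {have(k2), open(d_bay_office), open(d_office_dock)} ∪ {at(office), open(d_bay_office)}
          = {at(office), have(k2), open(d_bay_office), open(d_office_dock)}

== RESULT ==
["at(office)", "have(k2)", "open(d_bay_office)", "open(d_office_dock)"]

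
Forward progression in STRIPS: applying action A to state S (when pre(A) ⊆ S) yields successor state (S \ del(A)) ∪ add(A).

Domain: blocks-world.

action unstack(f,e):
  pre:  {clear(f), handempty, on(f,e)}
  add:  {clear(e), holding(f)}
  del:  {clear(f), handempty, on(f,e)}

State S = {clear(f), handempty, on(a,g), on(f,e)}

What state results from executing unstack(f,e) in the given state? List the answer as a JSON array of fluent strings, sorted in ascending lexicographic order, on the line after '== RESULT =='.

Compute (S \ del) ∪ add:
  pre ⊆ S: {clear(f), handempty, on(f,e)} ⊆ S  — applicable
  S \ del = {on(a,g)}
  ∪ add   = {clear(e), holding(f), on(a,g)}

== RESULT ==
["clear(e)", "holding(f)", "on(a,g)"]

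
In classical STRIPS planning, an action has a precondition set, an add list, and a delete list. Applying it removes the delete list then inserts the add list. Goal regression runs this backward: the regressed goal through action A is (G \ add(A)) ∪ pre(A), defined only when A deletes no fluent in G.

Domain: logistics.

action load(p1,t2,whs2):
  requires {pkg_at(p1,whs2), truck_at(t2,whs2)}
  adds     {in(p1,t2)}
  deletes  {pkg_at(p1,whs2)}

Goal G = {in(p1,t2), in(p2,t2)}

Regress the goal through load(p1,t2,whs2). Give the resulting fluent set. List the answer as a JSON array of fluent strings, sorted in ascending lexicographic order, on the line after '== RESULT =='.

Regress:
  G ∩ del = {}  (empty — regression defined)
  G \ add = {in(p1,t2), in(p2,t2)} \ {in(p1,t2)} = {in(p2,t2)}
  ∪ pre   = {in(p2,t2)} ∪ {pkg_at(p1,whs2), truck_at(t2,whs2)}
          = {in(p2,t2), pkg_at(p1,whs2), truck_at(t2,whs2)}

== RESULT ==
["in(p2,t2)", "pkg_at(p1,whs2)", "truck_at(t2,whs2)"]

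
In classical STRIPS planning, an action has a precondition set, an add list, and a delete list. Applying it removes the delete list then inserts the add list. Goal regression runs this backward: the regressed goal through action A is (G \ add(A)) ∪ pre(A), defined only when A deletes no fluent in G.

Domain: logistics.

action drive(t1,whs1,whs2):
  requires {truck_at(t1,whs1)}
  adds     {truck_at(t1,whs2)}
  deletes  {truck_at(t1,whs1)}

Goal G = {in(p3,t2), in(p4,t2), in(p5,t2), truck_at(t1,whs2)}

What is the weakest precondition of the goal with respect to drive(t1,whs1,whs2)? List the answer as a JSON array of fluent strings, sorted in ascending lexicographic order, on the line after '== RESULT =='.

Compute (G \ add) ∪ pre:
  G ∩ del = {}  (empty — regression defined)
  G \ add = {in(p3,t2), in(p4,t2), in(p5,t2), truck_at(t1,whs2)} \ {truck_at(t1,whs2)} = {in(p3,t2), in(p4,t2), in(p5,t2)}
  ∪ pre   = {in(p3,t2), in(p4,t2), in(p5,t2)} ∪ {truck_at(t1,whs1)}
          = {in(p3,t2), in(p4,t2), in(p5,t2), truck_at(t1,whs1)}

== RESULT ==
["in(p3,t2)", "in(p4,t2)", "in(p5,t2)", "truck_at(t1,whs1)"]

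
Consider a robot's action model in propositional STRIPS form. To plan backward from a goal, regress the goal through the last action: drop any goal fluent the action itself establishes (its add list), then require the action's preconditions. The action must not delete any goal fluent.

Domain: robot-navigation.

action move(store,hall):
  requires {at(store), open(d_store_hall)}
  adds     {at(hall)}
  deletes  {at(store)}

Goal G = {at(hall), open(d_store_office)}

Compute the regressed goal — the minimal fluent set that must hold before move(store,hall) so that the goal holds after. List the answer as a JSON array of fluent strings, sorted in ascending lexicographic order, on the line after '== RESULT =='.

Regress:
  G ∩ del = {}  (empty — regression defined)
  G \ add = {at(hall), open(d_store_office)} \ {at(hall)} = {open(d_store_office)}
  ∪ pre   = {open(d_store_office)} ∪ {at(store), open(d_store_hall)}
          = {at(store), open(d_store_hall), open(d_store_office)}

== RESULT ==
["at(store)", "open(d_store_hall)", "open(d_store_office)"]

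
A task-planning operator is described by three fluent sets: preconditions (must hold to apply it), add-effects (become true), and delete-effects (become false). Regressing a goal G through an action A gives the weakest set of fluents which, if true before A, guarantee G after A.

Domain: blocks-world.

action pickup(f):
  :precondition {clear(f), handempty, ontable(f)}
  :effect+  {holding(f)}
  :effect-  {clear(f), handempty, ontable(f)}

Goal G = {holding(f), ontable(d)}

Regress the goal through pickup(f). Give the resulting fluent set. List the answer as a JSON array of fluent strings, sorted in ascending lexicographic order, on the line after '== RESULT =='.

Compute (G \ add) ∪ pre:
  G ∩ del = {}  (empty — regression defined)
  G \ add = {holding(f), ontable(d)} \ {holding(f)} = {ontable(d)}
  ∪ pre   = {ontable(d)} ∪ {clear(f), handempty, ontable(f)}
          = {clear(f), handempty, ontable(d), ontable(f)}

== RESULT ==
["clear(f)", "handempty", "ontable(d)", "ontable(f)"]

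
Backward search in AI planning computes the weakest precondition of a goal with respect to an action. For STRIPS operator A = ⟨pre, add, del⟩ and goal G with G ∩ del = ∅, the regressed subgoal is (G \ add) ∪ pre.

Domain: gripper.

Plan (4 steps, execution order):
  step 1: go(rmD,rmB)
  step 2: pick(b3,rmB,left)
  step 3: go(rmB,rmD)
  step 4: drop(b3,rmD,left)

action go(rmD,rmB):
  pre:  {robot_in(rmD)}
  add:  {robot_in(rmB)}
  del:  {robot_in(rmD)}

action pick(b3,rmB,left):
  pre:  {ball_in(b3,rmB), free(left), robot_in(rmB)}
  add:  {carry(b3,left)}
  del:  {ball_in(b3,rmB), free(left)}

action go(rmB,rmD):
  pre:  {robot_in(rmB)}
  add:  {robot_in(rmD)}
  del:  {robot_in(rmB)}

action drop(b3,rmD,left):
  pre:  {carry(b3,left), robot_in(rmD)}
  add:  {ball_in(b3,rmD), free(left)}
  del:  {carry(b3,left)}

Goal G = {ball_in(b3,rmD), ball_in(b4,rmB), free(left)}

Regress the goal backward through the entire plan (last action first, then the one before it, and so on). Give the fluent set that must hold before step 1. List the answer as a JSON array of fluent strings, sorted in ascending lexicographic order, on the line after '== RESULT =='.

Work backward from the goal:
  through step 4 (drop(b3,rmD,left)): drop {ball_in(b3,rmD), free(left)}, keep {ball_in(b4,rmB)}, require {carry(b3,left), robot_in(rmD)}
    → {ball_in(b4,rmB), carry(b3,left), robot_in(rmD)}
  through step 3 (go(rmB,rmD)): drop {robot_in(rmD)}, keep {ball_in(b4,rmB), carry(b3,left)}, require {robot_in(rmB)}
    → {ball_in(b4,rmB), carry(b3,left), robot_in(rmB)}
  through step 2 (pick(b3,rmB,left)): drop {carry(b3,left)}, keep {ball_in(b4,rmB), robot_in(rmB)}, require {ball_in(b3,rmB), free(left), robot_in(rmB)}
    → {ball_in(b3,rmB), ball_in(b4,rmB), free(left), robot_in(rmB)}
  through step 1 (go(rmD,rmB)): drop {robot_in(rmB)}, keep {ball_in(b3,rmB), ball_in(b4,rmB), free(left)}, require {robot_in(rmD)}
    → {ball_in(b3,rmB), ball_in(b4,rmB), free(left), robot_in(rmD)}

== RESULT ==
["ball_in(b3,rmB)", "ball_in(b4,rmB)", "free(left)", "robot_in(rmD)"]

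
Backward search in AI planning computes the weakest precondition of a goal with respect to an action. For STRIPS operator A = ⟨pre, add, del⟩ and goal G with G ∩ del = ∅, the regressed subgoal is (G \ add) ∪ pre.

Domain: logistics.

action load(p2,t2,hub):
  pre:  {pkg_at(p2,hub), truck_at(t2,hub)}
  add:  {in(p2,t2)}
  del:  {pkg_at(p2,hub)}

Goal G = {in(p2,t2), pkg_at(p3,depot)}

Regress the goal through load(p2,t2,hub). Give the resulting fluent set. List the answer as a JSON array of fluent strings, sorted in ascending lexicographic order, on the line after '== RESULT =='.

Regress:
  G ∩ del = {}  (empty — regression defined)
  G \ add = {in(p2,t2), pkg_at(p3,depot)} \ {in(p2,t2)} = {pkg_at(p3,depot)}
  ∪ pre   = {pkg_at(p3,depot)} ∪ {pkg_at(p2,hub), truck_at(t2,hub)}
          = {pkg_at(p2,hub), pkg_at(p3,depot), truck_at(t2,hub)}

== RESULT ==
["pkg_at(p2,hub)", "pkg_at(p3,depot)", "truck_at(t2,hub)"]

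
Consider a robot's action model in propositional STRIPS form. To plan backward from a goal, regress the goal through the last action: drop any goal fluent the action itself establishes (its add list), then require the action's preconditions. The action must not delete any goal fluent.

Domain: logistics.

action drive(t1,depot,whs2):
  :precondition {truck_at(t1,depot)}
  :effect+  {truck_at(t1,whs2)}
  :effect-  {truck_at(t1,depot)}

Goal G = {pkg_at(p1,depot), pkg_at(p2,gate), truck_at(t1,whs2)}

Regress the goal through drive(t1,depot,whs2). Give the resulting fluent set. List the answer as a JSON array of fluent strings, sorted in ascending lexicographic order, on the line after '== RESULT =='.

Regress:
  G ∩ del = {}  (empty — regression defined)
  G \ add = {pkg_at(p1,depot), pkg_at(p2,gate), truck_at(t1,whs2)} \ {truck_at(t1,whs2)} = {pkg_at(p1,depot), pkg_at(p2,gate)}
  ∪ pre   = {pkg_at(p1,depot), pkg_at(p2,gate)} ∪ {truck_at(t1,depot)}
          = {pkg_at(p1,depot), pkg_at(p2,gate), truck_at(t1,depot)}

== RESULT ==
["pkg_at(p1,depot)", "pkg_at(p2,gate)", "truck_at(t1,depot)"]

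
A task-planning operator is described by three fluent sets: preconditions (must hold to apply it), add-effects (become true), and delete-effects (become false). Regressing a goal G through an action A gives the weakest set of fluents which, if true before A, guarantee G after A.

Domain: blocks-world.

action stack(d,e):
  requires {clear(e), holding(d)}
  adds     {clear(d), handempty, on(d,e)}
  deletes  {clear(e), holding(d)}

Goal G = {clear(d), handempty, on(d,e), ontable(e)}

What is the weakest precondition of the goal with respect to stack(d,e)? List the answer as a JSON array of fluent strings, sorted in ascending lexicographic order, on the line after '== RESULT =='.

Regress:
  G ∩ del = {}  (empty — regression defined)
  G \ add = {clear(d), handempty, on(d,e), ontable(e)} \ {clear(d), handempty, on(d,e)} = {ontable(e)}
  ∪ pre   = {ontable(e)} ∪ {clear(e), holding(d)}
          = {clear(e), holding(d), ontable(e)}

== RESULT ==
["clear(e)", "holding(d)", "ontable(e)"]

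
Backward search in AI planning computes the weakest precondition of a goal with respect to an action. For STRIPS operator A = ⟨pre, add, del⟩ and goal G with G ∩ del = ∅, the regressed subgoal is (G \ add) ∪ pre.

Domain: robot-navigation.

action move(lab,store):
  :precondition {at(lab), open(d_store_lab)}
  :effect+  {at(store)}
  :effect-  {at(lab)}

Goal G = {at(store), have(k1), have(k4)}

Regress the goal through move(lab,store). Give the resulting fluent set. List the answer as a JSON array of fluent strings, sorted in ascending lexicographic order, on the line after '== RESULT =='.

Compute (G \ add) ∪ pre:
  G ∩ del = {}  (empty — regression defined)
  G \ add = {at(store), have(k1), have(k4)} \ {at(store)} = {have(k1), have(k4)}
  ∪ pre   = {have(k1), have(k4)} ∪ {at(lab), open(d_store_lab)}
          = {at(lab), have(k1), have(k4), open(d_store_lab)}

== RESULT ==
["at(lab)", "have(k1)", "have(k4)", "open(d_store_lab)"]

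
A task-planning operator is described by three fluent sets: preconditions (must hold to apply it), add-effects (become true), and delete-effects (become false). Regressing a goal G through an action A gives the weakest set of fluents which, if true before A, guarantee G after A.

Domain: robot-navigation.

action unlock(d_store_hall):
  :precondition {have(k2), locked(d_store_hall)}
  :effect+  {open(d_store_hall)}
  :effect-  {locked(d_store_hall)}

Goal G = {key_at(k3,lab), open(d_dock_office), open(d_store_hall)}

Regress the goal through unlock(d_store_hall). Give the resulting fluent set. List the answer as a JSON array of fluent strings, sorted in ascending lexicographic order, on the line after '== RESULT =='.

Compute (G \ add) ∪ pre:
  G ∩ del = {}  (empty — regression defined)
  G \ add = {key_at(k3,lab), open(d_dock_office), open(d_store_hall)} \ {open(d_store_hall)} = {key_at(k3,lab), open(d_dock_office)}
  ∪ pre   = {key_at(k3,lab), open(d_dock_office)} ∪ {have(k2), locked(d_store_hall)}
          = {have(k2), key_at(k3,lab), locked(d_store_hall), open(d_dock_office)}

== RESULT ==
["have(k2)", "key_at(k3,lab)", "locked(d_store_hall)", "open(d_dock_office)"]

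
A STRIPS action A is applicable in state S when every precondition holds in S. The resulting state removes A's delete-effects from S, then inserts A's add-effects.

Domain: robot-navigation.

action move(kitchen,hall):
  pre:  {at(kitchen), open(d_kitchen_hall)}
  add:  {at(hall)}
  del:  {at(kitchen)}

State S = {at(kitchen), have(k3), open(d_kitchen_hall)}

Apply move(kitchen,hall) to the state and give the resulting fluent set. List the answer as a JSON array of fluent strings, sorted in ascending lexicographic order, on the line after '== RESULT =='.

Compute (S \ del) ∪ add:
  pre ⊆ S: {at(kitchen), open(d_kitchen_hall)} ⊆ S  — applicable
  S \ del = {have(k3), open(d_kitchen_hall)}
  ∪ add   = {at(hall), have(k3), open(d_kitchen_hall)}

== RESULT ==
["at(hall)", "have(k3)", "open(d_kitchen_hall)"]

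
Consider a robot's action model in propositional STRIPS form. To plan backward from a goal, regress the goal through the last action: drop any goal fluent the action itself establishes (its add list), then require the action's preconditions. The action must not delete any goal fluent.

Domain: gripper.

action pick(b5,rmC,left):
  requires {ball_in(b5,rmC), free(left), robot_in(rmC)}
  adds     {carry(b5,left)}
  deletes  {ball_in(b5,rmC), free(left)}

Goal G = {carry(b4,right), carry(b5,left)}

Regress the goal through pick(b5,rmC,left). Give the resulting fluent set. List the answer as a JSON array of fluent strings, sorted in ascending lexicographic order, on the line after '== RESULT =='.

Compute (G \ add) ∪ pre:
  G ∩ del = {}  (empty — regression defined)
  G \ add = {carry(b4,right), carry(b5,left)} \ {carry(b5,left)} = {carry(b4,right)}
  ∪ pre   = {carry(b4,right)} ∪ {ball_in(b5,rmC), free(left), robot_in(rmC)}
          = {ball_in(b5,rmC), carry(b4,right), free(left), robot_in(rmC)}

== RESULT ==
["ball_in(b5,rmC)", "carry(b4,right)", "free(left)", "robot_in(rmC)"]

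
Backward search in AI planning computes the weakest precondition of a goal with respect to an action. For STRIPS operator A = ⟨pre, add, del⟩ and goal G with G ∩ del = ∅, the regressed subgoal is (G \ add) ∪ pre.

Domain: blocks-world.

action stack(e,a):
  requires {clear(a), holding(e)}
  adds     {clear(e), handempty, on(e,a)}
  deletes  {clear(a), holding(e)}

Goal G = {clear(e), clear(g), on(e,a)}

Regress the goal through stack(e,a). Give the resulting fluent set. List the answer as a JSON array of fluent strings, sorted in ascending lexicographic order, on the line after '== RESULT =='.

Compute (G \ add) ∪ pre:
  G ∩ del = {}  (empty — regression defined)
  G \ add = {clear(e), clear(g), on(e,a)} \ {clear(e), handempty, on(e,a)} = {clear(g)}
  ∪ pre   = {clear(g)} ∪ {clear(a), holding(e)}
          = {clear(a), clear(g), holding(e)}

== RESULT ==
["clear(a)", "clear(g)", "holding(e)"]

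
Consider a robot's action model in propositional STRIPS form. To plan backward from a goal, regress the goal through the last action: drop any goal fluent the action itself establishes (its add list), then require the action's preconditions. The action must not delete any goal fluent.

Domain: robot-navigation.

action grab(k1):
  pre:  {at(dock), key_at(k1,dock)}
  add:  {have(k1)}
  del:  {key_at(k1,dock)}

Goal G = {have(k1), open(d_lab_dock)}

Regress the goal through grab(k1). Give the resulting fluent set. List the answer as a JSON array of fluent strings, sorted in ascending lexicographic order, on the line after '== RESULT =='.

Regress:
  G ∩ del = {}  (empty — regression defined)
  G \ add = {have(k1), open(d_lab_dock)} \ {have(k1)} = {open(d_lab_dock)}
  ∪ pre   = {open(d_lab_dock)} ∪ {at(dock), key_at(k1,dock)}
          = {at(dock), key_at(k1,dock), open(d_lab_dock)}

== RESULT ==
["at(dock)", "key_at(k1,dock)", "open(d_lab_dock)"]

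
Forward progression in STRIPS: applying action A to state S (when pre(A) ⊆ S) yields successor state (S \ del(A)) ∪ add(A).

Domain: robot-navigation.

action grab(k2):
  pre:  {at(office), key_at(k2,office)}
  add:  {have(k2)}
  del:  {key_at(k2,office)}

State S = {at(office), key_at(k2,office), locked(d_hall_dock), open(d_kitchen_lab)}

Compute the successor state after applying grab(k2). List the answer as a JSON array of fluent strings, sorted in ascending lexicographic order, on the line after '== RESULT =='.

Compute (S \ del) ∪ add:
  pre ⊆ S: {at(office), key_at(k2,office)} ⊆ S  — applicable
  S \ del = {at(office), locked(d_hall_dock), open(d_kitchen_lab)}
  ∪ add   = {at(office), have(k2), locked(d_hall_dock), open(d_kitchen_lab)}

== RESULT ==
["at(office)", "have(k2)", "locked(d_hall_dock)", "open(d_kitchen_lab)"]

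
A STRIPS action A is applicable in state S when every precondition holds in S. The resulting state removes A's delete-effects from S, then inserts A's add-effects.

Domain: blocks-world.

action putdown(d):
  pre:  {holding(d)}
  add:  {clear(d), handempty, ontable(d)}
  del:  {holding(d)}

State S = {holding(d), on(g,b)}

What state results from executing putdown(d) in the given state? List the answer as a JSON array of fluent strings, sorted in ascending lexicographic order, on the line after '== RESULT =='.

Compute (S \ del) ∪ add:
  pre ⊆ S: {holding(d)} ⊆ S  — applicable
  S \ del = {on(g,b)}
  ∪ add   = {clear(d), handempty, on(g,b), ontable(d)}

== RESULT ==
["clear(d)", "handempty", "on(g,b)", "ontable(d)"]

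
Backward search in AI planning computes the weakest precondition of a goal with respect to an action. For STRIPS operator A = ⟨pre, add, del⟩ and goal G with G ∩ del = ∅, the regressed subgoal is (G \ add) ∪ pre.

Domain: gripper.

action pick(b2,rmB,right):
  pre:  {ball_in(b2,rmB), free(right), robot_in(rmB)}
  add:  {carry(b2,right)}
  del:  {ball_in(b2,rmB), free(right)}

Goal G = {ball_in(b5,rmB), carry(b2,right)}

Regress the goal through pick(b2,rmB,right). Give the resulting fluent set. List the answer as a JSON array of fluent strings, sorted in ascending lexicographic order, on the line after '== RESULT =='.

Regress:
  G ∩ del = {}  (empty — regression defined)
  G \ add = {ball_in(b5,rmB), carry(b2,right)} \ {carry(b2,right)} = {ball_in(b5,rmB)}
  ∪ pre   = {ball_in(b5,rmB)} ∪ {ball_in(b2,rmB), free(right), robot_in(rmB)}
          = {ball_in(b2,rmB), ball_in(b5,rmB), free(right), robot_in(rmB)}

== RESULT ==
["ball_in(b2,rmB)", "ball_in(b5,rmB)", "free(right)", "robot_in(rmB)"]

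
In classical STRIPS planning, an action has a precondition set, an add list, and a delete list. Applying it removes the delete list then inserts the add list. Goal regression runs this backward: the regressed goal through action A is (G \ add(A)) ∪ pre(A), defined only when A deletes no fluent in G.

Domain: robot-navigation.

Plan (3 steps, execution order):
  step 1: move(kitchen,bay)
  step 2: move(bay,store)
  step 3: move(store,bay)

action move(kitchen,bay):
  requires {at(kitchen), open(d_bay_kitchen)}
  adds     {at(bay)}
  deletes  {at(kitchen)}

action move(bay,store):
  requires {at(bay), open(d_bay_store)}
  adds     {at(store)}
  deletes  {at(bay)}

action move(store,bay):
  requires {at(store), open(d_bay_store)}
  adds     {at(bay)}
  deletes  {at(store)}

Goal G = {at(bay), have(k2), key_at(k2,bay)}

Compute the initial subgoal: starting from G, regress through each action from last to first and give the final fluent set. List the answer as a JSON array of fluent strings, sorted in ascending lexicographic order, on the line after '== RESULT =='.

Regress step by step:
  through step 3 (move(store,bay)): drop {at(bay)}, keep {have(k2), key_at(k2,bay)}, require {at(store), open(d_bay_store)}
    → {at(store), have(k2), key_at(k2,bay), open(d_bay_store)}
  through step 2 (move(bay,store)): drop {at(store)}, keep {have(k2), key_at(k2,bay), open(d_bay_store)}, require {at(bay), open(d_bay_store)}
    → {at(bay), have(k2), key_at(k2,bay), open(d_bay_store)}
  through step 1 (move(kitchen,bay)): drop {at(bay)}, keep {have(k2), key_at(k2,bay), open(d_bay_store)}, require {at(kitchen), open(d_bay_kitchen)}
    → {at(kitchen), have(k2), key_at(k2,bay), open(d_bay_kitchen), open(d_bay_store)}

== RESULT ==
["at(kitchen)", "have(k2)", "key_at(k2,bay)", "open(d_bay_kitchen)", "open(d_bay_store)"]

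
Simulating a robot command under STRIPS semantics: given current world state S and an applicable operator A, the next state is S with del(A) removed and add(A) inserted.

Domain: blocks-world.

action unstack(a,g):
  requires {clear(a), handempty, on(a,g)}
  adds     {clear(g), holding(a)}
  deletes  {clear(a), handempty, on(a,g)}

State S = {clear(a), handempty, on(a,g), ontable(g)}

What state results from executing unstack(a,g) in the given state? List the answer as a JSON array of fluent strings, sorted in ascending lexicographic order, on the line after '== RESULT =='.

Progress:
  pre ⊆ S: {clear(a), handempty, on(a,g)} ⊆ S  — applicable
  S \ del = {ontable(g)}
  ∪ add   = {clear(g), holding(a), ontable(g)}

== RESULT ==
["clear(g)", "holding(a)", "ontable(g)"]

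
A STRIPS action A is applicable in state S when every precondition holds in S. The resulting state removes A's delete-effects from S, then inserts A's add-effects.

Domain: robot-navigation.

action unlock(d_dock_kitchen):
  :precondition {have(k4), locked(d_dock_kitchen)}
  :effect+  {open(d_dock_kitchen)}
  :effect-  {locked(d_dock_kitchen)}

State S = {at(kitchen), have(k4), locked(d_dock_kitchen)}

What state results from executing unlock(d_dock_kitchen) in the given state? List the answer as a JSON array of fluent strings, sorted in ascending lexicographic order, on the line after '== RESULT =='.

Progress:
  pre ⊆ S: {have(k4), locked(d_dock_kitchen)} ⊆ S  — applicable
  S \ del = {at(kitchen), have(k4)}
  ∪ add   = {at(kitchen), have(k4), open(d_dock_kitchen)}

== RESULT ==
["at(kitchen)", "have(k4)", "open(d_dock_kitchen)"]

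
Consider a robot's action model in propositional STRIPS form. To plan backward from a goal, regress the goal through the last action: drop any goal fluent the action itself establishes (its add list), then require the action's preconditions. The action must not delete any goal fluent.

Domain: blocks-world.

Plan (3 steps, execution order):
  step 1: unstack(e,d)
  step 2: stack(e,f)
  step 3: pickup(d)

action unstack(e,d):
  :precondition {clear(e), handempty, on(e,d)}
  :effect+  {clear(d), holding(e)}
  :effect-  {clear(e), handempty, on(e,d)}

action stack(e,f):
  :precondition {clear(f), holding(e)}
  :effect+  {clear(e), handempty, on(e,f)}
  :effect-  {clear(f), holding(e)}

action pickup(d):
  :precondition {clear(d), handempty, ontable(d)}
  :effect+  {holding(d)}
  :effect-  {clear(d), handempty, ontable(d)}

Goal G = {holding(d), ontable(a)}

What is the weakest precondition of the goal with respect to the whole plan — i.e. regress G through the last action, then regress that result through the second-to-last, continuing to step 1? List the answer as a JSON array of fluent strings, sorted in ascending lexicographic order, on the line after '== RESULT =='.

Work backward from the goal:
  through step 3 (pickup(d)): drop {holding(d)}, keep {ontable(a)}, require {clear(d), handempty, ontable(d)}
    → {clear(d), handempty, ontable(a), ontable(d)}
  through step 2 (stack(e,f)): drop {handempty}, keep {clear(d), ontable(a), ontable(d)}, require {clear(f), holding(e)}
    → {clear(d), clear(f), holding(e), ontable(a), ontable(d)}
  through step 1 (unstack(e,d)): drop {clear(d), holding(e)}, keep {clear(f), ontable(a), ontable(d)}, require {clear(e), handempty, on(e,d)}
    → {clear(e), clear(f), handempty, on(e,d), ontable(a), ontable(d)}

== RESULT ==
["clear(e)", "clear(f)", "handempty", "on(e,d)", "ontable(a)", "ontable(d)"]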